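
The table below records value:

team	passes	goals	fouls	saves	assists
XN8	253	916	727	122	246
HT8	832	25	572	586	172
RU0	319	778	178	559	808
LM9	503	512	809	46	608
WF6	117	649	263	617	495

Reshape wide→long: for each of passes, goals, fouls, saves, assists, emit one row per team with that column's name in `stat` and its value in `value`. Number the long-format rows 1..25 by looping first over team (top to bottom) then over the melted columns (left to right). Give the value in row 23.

263

25 rows total (5 × 5). Row 23: index ⌊(23-1)/5⌋ = 4 into team → WF6; (23-1) mod 5 = 2 into the melted columns → fouls.
So row 23 is (WF6, fouls, 263); value = 263.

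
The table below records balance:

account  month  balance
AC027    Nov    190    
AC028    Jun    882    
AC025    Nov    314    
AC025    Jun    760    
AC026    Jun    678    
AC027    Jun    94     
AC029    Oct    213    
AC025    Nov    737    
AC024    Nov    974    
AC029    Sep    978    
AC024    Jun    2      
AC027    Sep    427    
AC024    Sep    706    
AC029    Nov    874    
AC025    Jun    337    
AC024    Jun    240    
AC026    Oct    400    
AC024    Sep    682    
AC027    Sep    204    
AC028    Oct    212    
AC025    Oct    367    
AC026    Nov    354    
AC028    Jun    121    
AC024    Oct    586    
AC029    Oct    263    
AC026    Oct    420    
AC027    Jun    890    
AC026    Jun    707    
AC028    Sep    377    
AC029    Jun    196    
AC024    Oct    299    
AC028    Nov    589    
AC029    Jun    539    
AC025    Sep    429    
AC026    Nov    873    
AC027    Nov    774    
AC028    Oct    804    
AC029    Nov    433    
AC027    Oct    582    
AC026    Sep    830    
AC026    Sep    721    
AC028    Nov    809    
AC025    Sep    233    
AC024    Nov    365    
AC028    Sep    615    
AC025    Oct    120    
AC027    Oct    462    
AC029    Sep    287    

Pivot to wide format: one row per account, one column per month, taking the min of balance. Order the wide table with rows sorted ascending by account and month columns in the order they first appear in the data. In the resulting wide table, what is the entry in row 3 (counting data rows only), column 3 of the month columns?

With rows sorted ascending by account, row 3 is account=AC026. month columns in first-appearance order: Nov, Jun, Oct, Sep; column 3 is Oct.
Long rows with account=AC026, month=Oct: min(400, 420) = 400.

400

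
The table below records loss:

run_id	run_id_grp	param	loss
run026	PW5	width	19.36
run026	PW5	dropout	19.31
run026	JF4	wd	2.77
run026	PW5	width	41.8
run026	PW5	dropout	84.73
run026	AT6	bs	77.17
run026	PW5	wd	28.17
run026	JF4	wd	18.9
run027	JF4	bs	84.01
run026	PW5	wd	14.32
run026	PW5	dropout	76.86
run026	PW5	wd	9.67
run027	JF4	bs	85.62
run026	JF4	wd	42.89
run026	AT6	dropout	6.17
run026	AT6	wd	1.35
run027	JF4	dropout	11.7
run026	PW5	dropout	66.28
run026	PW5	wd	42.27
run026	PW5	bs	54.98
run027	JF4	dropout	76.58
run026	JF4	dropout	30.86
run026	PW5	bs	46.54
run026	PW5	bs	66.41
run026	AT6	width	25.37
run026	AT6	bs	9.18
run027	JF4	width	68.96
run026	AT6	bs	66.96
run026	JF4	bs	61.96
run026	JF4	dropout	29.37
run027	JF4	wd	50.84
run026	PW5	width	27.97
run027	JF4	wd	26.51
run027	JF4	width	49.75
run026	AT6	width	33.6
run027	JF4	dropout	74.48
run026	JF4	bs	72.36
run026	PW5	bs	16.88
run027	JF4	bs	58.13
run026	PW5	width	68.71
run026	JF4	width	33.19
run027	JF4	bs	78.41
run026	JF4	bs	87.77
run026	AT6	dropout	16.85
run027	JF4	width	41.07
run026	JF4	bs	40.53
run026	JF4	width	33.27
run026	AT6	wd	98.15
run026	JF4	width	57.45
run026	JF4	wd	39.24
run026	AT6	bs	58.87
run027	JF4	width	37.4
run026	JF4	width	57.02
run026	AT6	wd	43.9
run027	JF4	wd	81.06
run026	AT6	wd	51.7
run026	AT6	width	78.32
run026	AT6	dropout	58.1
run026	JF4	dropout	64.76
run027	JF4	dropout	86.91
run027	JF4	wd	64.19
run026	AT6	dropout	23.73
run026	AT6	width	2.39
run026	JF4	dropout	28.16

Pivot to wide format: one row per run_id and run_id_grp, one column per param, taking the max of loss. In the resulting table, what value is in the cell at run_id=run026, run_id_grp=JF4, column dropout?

64.76

Rows with run_id=run026, run_id_grp=JF4 and param=dropout: loss values are 30.86, 29.37, 64.76, 28.16.
max(30.86, 29.37, 64.76, 28.16) = 64.76.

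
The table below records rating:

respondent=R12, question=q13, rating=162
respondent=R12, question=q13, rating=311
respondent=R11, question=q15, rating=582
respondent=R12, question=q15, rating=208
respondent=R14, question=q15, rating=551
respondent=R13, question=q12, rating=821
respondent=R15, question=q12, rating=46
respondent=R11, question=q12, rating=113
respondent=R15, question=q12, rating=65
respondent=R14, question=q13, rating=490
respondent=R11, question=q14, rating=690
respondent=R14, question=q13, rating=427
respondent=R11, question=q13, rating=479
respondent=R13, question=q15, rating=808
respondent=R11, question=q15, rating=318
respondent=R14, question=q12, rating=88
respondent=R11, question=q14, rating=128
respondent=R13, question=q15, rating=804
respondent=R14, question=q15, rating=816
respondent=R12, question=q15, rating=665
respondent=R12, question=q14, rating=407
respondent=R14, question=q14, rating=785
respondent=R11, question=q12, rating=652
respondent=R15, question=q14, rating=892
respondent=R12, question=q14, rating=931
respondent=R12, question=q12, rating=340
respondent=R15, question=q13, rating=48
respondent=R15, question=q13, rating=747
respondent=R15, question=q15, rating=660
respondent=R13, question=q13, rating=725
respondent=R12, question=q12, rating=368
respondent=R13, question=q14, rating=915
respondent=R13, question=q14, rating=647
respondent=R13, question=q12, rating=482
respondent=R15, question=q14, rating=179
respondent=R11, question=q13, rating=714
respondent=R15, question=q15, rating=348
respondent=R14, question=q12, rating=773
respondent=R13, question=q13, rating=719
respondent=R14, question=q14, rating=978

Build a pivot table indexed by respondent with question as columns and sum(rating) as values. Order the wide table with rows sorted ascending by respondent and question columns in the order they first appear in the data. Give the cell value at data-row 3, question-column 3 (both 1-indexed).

With rows sorted ascending by respondent, row 3 is respondent=R13. question columns in first-appearance order: q13, q15, q12, q14; column 3 is q12.
Long rows with respondent=R13, question=q12: 821 + 482 = 1303.

1303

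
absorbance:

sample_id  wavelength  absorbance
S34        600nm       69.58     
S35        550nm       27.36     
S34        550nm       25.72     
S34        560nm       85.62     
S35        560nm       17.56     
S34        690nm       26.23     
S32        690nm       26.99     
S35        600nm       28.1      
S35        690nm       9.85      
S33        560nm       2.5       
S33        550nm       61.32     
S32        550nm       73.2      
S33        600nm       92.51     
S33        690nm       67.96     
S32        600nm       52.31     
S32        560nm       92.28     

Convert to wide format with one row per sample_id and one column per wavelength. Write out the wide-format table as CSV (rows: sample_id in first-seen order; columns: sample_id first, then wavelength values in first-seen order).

sample_id,600nm,550nm,560nm,690nm
S34,69.58,25.72,85.62,26.23
S35,28.1,27.36,17.56,9.85
S32,52.31,73.2,92.28,26.99
S33,92.51,61.32,2.5,67.96

Columns: sample_id plus the 4 distinct wavelength values (600nm, 550nm, 560nm, 690nm).
For example, row S34 column 600nm takes absorbance=69.58 from the long row (S34, 600nm).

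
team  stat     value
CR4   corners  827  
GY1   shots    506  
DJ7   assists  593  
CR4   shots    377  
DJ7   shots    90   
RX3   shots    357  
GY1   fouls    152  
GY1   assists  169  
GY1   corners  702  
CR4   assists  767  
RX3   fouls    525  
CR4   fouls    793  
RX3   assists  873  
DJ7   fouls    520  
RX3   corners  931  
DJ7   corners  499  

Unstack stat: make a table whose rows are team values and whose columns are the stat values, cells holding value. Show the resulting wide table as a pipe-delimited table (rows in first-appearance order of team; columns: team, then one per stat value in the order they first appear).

| team | corners | shots | assists | fouls |
| CR4 | 827 | 377 | 767 | 793 |
| GY1 | 702 | 506 | 169 | 152 |
| DJ7 | 499 | 90 | 593 | 520 |
| RX3 | 931 | 357 | 873 | 525 |

Columns: team plus the 4 distinct stat values (corners, shots, assists, fouls).
For example, row CR4 column corners takes value=827 from the long row (CR4, corners).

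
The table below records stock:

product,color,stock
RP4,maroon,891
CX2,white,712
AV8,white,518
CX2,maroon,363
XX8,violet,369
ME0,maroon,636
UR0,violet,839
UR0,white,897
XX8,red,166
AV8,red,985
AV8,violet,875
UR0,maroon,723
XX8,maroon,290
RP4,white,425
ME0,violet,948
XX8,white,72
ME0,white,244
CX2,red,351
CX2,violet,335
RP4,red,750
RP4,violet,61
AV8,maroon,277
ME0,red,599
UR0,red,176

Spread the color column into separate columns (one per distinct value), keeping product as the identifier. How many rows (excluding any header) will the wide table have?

6 distinct product values → 6 rows.

6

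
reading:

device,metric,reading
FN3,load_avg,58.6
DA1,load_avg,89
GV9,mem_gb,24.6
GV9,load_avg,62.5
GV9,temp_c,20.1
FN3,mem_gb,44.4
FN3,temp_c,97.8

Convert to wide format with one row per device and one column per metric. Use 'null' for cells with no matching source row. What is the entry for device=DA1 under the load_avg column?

89

The long row with device=DA1, metric=load_avg has reading=89.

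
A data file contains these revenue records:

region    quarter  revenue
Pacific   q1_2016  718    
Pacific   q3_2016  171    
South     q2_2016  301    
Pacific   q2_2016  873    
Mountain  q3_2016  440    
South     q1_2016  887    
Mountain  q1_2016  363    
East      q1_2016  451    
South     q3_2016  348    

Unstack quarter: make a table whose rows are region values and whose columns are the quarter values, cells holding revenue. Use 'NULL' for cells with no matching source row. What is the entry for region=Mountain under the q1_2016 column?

The long row with region=Mountain, quarter=q1_2016 has revenue=363.

363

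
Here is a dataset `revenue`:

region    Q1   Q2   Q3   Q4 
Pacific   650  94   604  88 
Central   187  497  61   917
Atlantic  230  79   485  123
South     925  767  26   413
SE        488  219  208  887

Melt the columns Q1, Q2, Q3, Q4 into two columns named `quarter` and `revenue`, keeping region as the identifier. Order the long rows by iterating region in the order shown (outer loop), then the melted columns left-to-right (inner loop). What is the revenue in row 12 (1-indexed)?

123

20 rows total (5 × 4). Row 12: index ⌊(12-1)/4⌋ = 2 into region → Atlantic; (12-1) mod 4 = 3 into the melted columns → Q4.
So row 12 is (Atlantic, Q4, 123); revenue = 123.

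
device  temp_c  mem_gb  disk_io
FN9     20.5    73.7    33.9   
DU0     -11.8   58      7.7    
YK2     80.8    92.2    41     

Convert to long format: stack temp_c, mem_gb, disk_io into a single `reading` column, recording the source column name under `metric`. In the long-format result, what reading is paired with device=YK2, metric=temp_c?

Unpivoting turns each (device, wide-column) pair into one long row.
The wide cell at row YK2, column temp_c holds 80.8, so the long row (YK2, temp_c) has reading=80.8.

80.8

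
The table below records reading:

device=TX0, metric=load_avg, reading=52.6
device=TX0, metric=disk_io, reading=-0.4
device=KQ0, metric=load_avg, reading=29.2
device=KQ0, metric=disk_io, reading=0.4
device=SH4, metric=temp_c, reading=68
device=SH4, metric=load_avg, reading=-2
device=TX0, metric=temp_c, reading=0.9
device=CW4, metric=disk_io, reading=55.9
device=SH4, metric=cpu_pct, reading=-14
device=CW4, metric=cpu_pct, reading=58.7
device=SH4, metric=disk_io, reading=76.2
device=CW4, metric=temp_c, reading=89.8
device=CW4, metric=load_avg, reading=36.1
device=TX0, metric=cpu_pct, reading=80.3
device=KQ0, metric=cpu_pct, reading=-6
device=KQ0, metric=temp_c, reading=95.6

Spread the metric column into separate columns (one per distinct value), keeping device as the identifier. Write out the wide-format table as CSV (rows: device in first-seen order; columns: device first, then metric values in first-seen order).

Columns: device plus the 4 distinct metric values (load_avg, disk_io, temp_c, cpu_pct).
For example, row TX0 column load_avg takes reading=52.6 from the long row (TX0, load_avg).

device,load_avg,disk_io,temp_c,cpu_pct
TX0,52.6,-0.4,0.9,80.3
KQ0,29.2,0.4,95.6,-6
SH4,-2,76.2,68,-14
CW4,36.1,55.9,89.8,58.7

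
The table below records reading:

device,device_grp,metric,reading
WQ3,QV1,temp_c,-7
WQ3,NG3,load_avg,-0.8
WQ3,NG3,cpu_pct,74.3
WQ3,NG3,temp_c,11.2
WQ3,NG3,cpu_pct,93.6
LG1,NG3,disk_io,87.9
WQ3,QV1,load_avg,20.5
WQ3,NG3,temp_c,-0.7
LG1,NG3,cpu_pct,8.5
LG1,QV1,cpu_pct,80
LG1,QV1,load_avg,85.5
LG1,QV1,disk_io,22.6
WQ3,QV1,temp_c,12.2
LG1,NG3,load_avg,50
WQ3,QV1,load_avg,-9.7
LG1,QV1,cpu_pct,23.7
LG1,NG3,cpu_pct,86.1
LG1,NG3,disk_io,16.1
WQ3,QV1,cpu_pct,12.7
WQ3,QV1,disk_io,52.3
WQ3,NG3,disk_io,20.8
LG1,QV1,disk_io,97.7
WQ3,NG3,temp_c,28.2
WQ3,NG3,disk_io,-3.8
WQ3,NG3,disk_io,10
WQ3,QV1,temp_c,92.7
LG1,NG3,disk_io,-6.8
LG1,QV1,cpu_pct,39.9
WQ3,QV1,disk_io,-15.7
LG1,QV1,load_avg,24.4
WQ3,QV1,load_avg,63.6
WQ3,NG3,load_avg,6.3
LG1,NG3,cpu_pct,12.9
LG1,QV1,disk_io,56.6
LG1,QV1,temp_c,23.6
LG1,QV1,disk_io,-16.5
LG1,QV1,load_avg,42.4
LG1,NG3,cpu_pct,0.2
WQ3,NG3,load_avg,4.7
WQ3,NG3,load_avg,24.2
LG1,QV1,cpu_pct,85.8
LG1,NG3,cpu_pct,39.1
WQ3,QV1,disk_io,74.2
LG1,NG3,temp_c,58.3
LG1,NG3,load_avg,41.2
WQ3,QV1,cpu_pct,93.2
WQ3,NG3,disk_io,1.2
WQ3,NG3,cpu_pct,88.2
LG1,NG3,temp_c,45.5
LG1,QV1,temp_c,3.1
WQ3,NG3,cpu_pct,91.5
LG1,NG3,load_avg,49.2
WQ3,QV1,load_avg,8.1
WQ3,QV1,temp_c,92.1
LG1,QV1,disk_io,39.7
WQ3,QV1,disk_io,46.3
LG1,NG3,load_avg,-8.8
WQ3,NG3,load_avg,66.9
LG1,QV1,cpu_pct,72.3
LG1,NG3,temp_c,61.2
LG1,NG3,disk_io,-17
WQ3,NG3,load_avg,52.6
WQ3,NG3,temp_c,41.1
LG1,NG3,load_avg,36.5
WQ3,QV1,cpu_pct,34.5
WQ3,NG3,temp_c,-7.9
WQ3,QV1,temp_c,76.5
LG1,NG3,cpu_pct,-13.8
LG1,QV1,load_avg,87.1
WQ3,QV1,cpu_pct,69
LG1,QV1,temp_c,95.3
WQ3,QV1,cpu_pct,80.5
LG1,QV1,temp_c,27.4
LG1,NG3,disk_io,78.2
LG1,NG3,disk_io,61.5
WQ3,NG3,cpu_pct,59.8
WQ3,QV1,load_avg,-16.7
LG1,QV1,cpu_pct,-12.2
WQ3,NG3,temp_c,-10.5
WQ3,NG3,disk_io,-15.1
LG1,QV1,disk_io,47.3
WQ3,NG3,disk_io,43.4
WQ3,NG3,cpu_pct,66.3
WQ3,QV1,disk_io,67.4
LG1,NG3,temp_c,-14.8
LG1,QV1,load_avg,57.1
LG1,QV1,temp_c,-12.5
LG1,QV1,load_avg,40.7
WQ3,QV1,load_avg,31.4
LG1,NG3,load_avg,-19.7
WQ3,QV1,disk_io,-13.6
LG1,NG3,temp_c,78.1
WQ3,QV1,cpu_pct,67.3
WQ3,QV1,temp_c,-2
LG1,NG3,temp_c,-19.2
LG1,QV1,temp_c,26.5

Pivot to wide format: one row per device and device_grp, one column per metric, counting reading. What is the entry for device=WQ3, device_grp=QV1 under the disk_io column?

Rows with device=WQ3, device_grp=QV1 and metric=disk_io: reading values are 52.3, -15.7, 74.2, 46.3, 67.4, -13.6.
6 rows match — count = 6.

6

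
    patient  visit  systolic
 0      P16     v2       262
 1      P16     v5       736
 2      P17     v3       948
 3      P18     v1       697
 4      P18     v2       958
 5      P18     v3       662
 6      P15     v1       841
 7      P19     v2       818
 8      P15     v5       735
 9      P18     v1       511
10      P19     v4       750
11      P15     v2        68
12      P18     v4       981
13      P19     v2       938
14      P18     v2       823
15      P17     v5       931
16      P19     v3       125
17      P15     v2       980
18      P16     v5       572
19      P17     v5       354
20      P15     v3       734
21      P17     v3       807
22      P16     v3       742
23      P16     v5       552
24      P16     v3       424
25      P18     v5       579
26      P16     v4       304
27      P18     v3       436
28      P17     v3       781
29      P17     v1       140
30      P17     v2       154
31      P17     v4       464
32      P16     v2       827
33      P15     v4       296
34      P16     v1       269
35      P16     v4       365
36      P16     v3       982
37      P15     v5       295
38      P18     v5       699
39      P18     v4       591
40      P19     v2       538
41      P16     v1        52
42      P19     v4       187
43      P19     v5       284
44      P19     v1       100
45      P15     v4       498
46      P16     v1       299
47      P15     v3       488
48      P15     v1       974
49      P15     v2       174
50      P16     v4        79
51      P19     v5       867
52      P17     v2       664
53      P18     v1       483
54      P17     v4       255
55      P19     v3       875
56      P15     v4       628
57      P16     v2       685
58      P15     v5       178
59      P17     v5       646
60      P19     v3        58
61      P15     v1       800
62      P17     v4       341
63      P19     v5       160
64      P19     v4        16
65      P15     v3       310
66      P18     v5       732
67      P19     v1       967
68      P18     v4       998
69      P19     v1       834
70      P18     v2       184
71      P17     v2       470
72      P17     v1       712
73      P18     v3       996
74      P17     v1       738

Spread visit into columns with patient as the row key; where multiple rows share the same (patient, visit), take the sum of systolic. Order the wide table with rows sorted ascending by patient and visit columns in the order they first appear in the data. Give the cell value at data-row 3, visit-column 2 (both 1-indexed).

With rows sorted ascending by patient, row 3 is patient=P17. visit columns in first-appearance order: v2, v5, v3, v1, v4; column 2 is v5.
Long rows with patient=P17, visit=v5: 931 + 354 + 646 = 1931.

1931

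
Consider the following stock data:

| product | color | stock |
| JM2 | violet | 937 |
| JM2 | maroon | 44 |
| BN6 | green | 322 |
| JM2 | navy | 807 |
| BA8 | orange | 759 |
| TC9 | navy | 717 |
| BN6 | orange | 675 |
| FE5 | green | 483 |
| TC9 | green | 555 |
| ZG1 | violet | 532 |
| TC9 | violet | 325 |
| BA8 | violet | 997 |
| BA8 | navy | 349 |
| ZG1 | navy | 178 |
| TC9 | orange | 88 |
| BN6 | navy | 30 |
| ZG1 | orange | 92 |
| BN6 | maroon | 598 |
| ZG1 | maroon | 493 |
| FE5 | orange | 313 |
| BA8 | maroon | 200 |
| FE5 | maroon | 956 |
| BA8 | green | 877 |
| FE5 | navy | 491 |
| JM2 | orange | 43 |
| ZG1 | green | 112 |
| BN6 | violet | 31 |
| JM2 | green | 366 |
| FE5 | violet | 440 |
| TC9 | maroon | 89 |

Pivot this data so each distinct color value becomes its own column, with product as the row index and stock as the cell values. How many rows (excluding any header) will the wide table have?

6 distinct product values → 6 rows.

6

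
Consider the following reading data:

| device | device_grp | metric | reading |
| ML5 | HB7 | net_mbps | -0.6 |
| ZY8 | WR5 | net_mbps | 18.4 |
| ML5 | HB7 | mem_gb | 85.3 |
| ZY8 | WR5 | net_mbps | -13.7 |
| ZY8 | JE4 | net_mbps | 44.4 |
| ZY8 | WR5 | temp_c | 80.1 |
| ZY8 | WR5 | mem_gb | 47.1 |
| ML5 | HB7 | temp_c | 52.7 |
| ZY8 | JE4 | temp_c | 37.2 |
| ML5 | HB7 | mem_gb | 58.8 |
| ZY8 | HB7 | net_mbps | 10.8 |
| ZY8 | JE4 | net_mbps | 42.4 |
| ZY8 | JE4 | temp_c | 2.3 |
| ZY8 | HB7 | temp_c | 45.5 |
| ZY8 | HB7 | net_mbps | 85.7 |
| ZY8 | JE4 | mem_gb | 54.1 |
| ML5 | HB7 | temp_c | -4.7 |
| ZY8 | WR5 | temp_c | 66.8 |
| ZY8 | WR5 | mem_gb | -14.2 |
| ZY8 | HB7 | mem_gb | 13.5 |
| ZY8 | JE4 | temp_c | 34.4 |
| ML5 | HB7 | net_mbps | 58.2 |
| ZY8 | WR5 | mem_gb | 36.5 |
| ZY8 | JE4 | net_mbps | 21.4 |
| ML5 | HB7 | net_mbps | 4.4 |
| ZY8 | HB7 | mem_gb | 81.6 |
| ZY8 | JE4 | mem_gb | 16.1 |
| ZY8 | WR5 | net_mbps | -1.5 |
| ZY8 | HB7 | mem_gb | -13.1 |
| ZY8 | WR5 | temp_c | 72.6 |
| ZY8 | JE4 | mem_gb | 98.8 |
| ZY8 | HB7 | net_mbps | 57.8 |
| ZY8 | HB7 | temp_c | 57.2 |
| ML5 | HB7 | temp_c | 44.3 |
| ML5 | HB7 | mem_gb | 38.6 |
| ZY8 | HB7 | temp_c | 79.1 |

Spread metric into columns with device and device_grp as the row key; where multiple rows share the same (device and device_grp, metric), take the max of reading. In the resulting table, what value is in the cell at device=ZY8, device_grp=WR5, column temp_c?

80.1

Rows with device=ZY8, device_grp=WR5 and metric=temp_c: reading values are 80.1, 66.8, 72.6.
max(80.1, 66.8, 72.6) = 80.1.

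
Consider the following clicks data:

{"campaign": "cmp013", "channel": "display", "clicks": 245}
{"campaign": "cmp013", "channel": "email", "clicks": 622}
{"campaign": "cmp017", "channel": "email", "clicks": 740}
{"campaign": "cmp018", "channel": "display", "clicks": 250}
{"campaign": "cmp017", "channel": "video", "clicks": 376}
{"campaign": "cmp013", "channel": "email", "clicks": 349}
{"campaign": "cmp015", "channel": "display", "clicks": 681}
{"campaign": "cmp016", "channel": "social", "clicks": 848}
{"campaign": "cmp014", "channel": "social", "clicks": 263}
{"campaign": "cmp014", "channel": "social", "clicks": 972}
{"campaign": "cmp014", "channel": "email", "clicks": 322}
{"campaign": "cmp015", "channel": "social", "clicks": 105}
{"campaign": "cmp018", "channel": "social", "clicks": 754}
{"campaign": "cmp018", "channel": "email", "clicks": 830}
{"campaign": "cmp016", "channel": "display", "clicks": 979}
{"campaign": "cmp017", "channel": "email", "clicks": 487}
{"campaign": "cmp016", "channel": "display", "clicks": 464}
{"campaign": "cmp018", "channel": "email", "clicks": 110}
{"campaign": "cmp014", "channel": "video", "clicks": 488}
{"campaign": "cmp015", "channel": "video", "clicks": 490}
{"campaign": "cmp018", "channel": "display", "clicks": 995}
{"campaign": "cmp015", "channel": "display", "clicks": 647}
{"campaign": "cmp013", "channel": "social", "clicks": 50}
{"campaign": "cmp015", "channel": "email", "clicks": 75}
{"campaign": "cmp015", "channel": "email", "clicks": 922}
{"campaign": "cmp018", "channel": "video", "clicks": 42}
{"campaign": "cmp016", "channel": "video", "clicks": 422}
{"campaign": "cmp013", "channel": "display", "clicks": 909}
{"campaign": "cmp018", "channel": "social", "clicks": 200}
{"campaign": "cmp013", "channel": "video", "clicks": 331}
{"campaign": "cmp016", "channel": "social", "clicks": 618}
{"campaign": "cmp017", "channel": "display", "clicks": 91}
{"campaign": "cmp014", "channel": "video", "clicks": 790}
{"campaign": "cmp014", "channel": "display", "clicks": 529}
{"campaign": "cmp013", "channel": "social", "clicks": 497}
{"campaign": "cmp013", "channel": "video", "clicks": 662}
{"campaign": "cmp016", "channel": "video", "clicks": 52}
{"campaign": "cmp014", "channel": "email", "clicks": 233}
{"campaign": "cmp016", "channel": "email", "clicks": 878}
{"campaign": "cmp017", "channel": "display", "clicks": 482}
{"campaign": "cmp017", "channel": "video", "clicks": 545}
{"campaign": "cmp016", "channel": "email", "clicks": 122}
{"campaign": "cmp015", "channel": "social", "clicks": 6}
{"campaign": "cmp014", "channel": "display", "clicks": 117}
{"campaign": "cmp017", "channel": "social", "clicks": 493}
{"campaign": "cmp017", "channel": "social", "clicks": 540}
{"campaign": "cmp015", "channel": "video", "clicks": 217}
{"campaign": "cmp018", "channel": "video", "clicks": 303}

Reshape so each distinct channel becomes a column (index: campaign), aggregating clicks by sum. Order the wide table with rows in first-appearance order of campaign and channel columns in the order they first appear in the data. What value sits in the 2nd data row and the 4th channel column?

With rows in first-appearance order of campaign, row 2 is campaign=cmp017. channel columns in first-appearance order: display, email, video, social; column 4 is social.
Long rows with campaign=cmp017, channel=social: 493 + 540 = 1033.

1033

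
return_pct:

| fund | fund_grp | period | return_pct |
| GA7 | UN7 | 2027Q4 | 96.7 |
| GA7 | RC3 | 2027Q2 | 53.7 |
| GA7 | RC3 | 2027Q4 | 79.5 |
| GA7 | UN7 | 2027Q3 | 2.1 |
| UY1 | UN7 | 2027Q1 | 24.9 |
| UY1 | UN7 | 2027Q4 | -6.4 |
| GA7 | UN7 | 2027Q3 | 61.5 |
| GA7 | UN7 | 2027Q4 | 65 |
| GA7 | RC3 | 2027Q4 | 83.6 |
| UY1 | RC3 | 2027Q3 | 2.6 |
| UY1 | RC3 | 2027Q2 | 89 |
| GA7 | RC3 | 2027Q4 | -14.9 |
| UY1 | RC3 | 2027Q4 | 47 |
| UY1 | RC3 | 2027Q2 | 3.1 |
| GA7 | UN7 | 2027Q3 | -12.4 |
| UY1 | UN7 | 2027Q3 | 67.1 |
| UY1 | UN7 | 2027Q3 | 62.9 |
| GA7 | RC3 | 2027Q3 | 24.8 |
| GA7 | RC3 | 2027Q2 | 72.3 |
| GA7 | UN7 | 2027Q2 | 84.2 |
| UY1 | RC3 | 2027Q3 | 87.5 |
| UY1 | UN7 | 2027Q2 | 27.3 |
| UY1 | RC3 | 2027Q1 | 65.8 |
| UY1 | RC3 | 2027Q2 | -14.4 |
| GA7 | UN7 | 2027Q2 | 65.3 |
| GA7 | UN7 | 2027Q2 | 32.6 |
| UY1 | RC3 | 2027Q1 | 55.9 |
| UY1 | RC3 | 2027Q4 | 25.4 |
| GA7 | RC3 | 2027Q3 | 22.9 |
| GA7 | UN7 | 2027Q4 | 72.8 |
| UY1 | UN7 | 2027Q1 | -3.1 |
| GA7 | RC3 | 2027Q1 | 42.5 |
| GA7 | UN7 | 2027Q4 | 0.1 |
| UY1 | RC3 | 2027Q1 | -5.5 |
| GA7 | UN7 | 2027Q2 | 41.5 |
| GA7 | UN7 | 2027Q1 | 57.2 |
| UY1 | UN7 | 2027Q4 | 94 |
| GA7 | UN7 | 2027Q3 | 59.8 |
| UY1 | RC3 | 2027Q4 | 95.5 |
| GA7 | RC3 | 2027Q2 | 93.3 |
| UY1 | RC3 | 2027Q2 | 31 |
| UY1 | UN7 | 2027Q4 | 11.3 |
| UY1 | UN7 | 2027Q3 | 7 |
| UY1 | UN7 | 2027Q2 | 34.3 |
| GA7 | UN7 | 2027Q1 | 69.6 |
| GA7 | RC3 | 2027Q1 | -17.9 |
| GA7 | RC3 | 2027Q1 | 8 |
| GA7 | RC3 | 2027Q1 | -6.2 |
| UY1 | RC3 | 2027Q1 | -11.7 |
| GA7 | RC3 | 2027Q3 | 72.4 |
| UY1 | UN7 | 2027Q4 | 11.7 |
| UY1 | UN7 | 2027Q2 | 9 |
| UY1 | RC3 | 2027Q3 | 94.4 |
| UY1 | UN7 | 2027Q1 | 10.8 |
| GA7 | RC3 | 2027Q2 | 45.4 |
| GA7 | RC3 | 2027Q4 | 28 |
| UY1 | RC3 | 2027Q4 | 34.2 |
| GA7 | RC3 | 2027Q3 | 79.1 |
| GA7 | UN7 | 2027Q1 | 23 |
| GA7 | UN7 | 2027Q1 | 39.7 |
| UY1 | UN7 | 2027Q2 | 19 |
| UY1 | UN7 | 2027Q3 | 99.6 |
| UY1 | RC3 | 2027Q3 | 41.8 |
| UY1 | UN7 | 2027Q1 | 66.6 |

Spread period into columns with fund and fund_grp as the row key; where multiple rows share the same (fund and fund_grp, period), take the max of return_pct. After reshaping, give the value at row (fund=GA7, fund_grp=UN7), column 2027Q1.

Rows with fund=GA7, fund_grp=UN7 and period=2027Q1: return_pct values are 57.2, 69.6, 23, 39.7.
max(57.2, 69.6, 23, 39.7) = 69.6.

69.6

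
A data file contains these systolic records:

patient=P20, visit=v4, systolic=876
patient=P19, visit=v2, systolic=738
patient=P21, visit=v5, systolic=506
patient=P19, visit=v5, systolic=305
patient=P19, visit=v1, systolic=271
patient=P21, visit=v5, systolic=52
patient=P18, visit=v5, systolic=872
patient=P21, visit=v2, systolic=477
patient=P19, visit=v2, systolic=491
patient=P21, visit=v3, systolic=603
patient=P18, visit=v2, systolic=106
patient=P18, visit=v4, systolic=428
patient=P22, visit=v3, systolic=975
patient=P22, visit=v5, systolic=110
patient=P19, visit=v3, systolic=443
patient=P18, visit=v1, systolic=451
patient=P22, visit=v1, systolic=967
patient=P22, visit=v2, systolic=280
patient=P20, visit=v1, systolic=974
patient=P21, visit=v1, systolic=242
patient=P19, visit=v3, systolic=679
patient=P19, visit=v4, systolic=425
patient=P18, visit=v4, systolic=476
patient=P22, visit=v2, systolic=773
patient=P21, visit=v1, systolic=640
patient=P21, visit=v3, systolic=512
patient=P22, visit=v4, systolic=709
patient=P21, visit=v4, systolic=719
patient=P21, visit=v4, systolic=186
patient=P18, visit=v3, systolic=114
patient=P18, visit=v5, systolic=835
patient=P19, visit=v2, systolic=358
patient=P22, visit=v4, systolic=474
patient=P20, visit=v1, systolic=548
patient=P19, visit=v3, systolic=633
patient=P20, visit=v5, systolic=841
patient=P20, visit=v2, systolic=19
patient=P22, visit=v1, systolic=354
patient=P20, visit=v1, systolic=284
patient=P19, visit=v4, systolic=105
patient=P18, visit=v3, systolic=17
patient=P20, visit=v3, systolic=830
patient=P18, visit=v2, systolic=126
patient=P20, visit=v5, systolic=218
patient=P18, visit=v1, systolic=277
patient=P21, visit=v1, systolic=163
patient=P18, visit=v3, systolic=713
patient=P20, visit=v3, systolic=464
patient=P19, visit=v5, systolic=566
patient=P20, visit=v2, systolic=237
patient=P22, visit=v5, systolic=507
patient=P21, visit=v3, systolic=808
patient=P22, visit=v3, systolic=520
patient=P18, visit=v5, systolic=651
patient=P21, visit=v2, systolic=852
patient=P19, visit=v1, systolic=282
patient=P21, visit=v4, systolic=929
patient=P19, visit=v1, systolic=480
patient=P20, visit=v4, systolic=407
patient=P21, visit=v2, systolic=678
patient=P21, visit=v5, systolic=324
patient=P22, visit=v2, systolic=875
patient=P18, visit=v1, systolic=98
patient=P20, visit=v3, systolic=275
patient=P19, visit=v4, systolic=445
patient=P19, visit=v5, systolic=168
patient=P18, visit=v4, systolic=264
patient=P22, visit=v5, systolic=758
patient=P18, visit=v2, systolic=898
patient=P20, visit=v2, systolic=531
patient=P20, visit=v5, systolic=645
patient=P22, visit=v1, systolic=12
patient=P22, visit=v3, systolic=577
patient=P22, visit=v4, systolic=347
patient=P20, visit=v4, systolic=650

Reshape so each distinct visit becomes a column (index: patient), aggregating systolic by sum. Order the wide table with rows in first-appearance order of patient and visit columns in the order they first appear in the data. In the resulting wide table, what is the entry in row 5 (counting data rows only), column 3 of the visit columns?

With rows in first-appearance order of patient, row 5 is patient=P22. visit columns in first-appearance order: v4, v2, v5, v1, v3; column 3 is v5.
Long rows with patient=P22, visit=v5: 110 + 507 + 758 = 1375.

1375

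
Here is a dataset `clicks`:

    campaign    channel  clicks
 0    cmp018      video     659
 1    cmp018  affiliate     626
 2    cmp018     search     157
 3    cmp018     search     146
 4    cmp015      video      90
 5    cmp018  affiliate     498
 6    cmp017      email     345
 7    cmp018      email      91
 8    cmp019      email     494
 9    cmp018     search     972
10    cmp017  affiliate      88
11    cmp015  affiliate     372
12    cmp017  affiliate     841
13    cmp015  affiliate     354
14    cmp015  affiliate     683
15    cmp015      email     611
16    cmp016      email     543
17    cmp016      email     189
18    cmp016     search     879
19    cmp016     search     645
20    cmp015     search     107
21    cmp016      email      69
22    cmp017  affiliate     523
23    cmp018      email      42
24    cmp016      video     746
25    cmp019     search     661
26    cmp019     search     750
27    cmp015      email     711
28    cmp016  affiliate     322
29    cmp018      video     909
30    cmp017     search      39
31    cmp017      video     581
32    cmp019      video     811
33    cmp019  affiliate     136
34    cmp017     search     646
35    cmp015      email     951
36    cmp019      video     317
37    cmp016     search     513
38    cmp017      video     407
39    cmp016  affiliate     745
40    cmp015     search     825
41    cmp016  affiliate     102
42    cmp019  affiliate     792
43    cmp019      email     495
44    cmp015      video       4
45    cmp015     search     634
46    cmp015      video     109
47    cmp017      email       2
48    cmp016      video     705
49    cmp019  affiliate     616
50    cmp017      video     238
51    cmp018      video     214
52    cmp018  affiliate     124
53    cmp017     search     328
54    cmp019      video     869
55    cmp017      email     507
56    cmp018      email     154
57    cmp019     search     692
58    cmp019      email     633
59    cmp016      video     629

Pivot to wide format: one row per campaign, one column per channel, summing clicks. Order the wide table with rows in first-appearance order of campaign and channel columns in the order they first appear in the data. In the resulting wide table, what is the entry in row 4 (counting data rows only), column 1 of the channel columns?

1997

With rows in first-appearance order of campaign, row 4 is campaign=cmp019. channel columns in first-appearance order: video, affiliate, search, email; column 1 is video.
Long rows with campaign=cmp019, channel=video: 811 + 317 + 869 = 1997.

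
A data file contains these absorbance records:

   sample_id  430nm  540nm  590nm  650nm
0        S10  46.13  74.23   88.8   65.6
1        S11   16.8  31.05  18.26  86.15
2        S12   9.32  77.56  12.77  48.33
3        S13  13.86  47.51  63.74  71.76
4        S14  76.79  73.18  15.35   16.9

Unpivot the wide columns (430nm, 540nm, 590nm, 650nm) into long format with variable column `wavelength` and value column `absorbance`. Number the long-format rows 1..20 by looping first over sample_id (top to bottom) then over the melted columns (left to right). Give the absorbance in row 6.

31.05

20 rows total (5 × 4). Row 6: index ⌊(6-1)/4⌋ = 1 into sample_id → S11; (6-1) mod 4 = 1 into the melted columns → 540nm.
So row 6 is (S11, 540nm, 31.05); absorbance = 31.05.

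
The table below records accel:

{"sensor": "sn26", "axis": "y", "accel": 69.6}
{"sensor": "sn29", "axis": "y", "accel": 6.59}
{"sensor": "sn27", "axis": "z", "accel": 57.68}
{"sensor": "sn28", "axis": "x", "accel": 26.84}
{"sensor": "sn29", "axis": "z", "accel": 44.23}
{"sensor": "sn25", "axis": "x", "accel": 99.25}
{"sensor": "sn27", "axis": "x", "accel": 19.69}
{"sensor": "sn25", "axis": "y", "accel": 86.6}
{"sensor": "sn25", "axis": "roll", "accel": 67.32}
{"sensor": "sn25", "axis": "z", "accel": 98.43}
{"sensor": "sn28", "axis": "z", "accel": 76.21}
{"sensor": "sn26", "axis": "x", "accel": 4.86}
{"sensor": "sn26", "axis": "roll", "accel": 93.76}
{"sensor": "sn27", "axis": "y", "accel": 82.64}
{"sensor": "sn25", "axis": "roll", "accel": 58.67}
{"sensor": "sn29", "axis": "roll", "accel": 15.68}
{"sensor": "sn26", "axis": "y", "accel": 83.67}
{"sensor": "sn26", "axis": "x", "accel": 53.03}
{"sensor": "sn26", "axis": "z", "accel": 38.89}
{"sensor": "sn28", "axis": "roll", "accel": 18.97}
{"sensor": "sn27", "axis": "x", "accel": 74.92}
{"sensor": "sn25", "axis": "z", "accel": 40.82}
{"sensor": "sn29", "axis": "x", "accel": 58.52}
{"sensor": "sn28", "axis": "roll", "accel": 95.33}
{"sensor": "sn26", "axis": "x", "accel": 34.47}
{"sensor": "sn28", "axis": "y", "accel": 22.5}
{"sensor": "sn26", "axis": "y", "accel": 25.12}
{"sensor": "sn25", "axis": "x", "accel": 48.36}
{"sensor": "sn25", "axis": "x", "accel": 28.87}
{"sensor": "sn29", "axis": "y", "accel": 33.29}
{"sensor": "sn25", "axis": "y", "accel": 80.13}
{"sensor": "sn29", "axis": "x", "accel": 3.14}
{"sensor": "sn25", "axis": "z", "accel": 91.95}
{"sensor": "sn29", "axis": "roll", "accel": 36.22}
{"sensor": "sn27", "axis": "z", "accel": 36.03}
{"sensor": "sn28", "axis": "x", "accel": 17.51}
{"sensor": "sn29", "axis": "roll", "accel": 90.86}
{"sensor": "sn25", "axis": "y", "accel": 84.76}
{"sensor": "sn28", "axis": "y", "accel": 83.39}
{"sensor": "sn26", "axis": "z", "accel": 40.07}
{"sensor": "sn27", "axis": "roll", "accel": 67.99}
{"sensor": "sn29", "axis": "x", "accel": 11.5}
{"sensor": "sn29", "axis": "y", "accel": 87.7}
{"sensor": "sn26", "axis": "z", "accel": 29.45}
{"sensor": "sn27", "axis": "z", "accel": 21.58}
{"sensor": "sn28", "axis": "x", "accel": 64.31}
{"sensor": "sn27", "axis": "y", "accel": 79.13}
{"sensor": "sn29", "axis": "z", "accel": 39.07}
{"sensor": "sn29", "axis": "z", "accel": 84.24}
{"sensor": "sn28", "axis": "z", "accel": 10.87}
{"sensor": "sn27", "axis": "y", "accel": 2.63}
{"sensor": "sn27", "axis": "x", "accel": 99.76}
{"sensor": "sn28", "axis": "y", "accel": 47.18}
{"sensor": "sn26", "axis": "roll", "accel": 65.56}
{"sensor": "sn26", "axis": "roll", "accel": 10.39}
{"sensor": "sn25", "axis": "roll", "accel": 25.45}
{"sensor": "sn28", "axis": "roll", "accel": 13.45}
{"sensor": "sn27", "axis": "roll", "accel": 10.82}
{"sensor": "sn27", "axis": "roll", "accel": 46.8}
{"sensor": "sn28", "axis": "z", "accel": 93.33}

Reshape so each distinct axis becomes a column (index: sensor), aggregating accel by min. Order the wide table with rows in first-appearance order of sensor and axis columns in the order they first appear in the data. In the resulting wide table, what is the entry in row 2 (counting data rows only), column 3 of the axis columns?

3.14

With rows in first-appearance order of sensor, row 2 is sensor=sn29. axis columns in first-appearance order: y, z, x, roll; column 3 is x.
Long rows with sensor=sn29, axis=x: min(58.52, 3.14, 11.5) = 3.14.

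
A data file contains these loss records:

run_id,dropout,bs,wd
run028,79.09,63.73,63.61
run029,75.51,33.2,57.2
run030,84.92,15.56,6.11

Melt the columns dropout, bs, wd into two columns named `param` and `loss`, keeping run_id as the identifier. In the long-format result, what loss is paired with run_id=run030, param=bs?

15.56

Unpivoting turns each (run_id, wide-column) pair into one long row.
The wide cell at row run030, column bs holds 15.56, so the long row (run030, bs) has loss=15.56.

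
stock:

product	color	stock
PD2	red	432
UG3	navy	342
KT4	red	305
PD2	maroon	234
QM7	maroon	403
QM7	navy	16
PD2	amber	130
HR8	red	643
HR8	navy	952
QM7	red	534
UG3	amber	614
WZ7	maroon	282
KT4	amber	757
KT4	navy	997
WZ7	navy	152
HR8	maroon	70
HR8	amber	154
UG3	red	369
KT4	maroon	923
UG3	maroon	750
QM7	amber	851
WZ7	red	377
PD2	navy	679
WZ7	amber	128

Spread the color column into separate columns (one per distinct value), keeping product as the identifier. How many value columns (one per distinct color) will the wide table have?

4 distinct color values: red, maroon, navy, amber.

4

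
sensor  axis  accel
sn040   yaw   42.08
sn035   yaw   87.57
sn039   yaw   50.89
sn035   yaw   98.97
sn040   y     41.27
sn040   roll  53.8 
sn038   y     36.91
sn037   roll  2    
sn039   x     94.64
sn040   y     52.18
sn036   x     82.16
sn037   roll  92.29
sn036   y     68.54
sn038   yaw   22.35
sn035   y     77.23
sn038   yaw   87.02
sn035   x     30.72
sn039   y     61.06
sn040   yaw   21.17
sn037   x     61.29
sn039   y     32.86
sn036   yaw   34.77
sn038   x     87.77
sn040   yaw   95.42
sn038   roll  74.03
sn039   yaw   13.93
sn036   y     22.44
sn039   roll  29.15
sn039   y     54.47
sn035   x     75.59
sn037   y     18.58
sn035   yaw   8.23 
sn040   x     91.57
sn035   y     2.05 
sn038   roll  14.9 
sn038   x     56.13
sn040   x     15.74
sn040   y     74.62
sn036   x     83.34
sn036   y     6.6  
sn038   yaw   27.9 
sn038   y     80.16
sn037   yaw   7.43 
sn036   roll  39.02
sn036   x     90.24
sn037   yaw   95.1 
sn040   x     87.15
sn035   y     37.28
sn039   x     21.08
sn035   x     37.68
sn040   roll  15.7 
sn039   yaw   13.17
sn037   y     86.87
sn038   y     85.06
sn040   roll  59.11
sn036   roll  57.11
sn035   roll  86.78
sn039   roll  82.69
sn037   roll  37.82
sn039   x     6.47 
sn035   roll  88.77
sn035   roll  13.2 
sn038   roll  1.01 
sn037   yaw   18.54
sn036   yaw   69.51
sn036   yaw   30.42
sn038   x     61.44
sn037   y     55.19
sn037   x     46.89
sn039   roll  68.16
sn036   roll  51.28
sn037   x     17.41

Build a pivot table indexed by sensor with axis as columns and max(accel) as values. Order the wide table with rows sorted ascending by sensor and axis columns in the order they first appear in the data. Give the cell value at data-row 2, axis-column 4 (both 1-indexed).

90.24

With rows sorted ascending by sensor, row 2 is sensor=sn036. axis columns in first-appearance order: yaw, y, roll, x; column 4 is x.
Long rows with sensor=sn036, axis=x: max(82.16, 83.34, 90.24) = 90.24.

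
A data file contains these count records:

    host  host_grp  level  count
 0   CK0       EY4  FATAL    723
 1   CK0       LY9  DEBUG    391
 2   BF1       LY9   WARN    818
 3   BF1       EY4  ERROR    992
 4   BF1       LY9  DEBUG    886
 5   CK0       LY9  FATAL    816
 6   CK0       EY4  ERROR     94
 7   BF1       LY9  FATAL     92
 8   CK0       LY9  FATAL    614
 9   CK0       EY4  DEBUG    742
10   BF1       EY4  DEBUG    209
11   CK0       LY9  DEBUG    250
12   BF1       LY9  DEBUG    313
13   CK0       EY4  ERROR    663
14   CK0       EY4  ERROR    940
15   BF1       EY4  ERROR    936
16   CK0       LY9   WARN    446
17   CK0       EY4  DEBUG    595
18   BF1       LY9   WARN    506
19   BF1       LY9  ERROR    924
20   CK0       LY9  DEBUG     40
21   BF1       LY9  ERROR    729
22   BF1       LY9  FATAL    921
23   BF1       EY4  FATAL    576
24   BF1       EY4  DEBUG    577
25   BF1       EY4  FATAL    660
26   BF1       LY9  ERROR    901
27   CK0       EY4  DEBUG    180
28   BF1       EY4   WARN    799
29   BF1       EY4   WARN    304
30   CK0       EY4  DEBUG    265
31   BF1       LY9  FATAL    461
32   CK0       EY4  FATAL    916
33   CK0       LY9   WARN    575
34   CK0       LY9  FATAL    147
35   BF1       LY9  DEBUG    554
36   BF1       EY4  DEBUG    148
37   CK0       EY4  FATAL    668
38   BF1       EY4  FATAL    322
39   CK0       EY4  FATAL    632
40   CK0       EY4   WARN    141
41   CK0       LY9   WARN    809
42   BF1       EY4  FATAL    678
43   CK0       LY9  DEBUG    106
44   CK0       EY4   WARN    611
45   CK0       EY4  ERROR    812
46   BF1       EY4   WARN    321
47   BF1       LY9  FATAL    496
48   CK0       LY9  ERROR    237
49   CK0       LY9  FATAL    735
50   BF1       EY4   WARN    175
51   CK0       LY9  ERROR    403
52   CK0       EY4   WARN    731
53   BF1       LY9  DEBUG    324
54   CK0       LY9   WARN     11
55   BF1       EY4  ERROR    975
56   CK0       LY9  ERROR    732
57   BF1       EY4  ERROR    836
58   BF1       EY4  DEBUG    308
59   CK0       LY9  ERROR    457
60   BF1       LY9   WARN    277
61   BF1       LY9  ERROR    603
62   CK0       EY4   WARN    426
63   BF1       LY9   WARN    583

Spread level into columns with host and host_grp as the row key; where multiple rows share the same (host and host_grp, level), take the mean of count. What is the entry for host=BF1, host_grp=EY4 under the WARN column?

Rows with host=BF1, host_grp=EY4 and level=WARN: count values are 799, 304, 321, 175.
(799 + 304 + 321 + 175) / 4 = 399.75.

399.75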